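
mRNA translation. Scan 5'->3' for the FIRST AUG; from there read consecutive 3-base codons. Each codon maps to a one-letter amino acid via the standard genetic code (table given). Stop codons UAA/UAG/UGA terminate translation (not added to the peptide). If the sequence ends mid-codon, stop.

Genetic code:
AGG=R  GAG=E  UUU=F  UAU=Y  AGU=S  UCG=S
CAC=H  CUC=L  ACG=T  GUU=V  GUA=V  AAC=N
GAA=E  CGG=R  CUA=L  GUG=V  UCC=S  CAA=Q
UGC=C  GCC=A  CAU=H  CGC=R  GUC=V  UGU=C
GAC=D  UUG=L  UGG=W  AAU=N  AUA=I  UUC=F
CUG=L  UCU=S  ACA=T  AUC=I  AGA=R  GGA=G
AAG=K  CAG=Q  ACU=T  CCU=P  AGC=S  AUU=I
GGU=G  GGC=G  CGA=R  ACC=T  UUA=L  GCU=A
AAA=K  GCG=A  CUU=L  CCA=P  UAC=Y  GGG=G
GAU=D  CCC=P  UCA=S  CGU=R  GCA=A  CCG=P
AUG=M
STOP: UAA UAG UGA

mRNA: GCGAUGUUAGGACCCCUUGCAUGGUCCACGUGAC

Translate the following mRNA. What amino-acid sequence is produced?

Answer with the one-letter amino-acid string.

Answer: MLGPLAWST

Derivation:
start AUG at pos 3
pos 3: AUG -> M; peptide=M
pos 6: UUA -> L; peptide=ML
pos 9: GGA -> G; peptide=MLG
pos 12: CCC -> P; peptide=MLGP
pos 15: CUU -> L; peptide=MLGPL
pos 18: GCA -> A; peptide=MLGPLA
pos 21: UGG -> W; peptide=MLGPLAW
pos 24: UCC -> S; peptide=MLGPLAWS
pos 27: ACG -> T; peptide=MLGPLAWST
pos 30: UGA -> STOP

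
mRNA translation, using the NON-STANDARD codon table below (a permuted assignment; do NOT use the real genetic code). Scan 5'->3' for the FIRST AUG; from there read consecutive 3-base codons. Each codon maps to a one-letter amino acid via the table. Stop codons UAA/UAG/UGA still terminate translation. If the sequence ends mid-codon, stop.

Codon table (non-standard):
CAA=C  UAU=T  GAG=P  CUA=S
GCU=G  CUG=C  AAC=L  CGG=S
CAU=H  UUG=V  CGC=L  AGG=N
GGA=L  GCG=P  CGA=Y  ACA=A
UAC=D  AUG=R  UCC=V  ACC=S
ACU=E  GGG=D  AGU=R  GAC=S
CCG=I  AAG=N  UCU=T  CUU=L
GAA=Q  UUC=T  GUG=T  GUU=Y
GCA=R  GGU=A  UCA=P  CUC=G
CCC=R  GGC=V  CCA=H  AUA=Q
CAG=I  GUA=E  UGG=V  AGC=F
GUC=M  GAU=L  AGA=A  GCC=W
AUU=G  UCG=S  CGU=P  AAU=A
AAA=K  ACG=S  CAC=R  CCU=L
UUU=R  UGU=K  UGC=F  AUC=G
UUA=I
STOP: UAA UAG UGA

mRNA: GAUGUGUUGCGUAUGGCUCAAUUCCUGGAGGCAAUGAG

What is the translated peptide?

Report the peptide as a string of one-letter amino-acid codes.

Answer: RKFEVGAVVNC

Derivation:
start AUG at pos 1
pos 1: AUG -> R; peptide=R
pos 4: UGU -> K; peptide=RK
pos 7: UGC -> F; peptide=RKF
pos 10: GUA -> E; peptide=RKFE
pos 13: UGG -> V; peptide=RKFEV
pos 16: CUC -> G; peptide=RKFEVG
pos 19: AAU -> A; peptide=RKFEVGA
pos 22: UCC -> V; peptide=RKFEVGAV
pos 25: UGG -> V; peptide=RKFEVGAVV
pos 28: AGG -> N; peptide=RKFEVGAVVN
pos 31: CAA -> C; peptide=RKFEVGAVVNC
pos 34: UGA -> STOP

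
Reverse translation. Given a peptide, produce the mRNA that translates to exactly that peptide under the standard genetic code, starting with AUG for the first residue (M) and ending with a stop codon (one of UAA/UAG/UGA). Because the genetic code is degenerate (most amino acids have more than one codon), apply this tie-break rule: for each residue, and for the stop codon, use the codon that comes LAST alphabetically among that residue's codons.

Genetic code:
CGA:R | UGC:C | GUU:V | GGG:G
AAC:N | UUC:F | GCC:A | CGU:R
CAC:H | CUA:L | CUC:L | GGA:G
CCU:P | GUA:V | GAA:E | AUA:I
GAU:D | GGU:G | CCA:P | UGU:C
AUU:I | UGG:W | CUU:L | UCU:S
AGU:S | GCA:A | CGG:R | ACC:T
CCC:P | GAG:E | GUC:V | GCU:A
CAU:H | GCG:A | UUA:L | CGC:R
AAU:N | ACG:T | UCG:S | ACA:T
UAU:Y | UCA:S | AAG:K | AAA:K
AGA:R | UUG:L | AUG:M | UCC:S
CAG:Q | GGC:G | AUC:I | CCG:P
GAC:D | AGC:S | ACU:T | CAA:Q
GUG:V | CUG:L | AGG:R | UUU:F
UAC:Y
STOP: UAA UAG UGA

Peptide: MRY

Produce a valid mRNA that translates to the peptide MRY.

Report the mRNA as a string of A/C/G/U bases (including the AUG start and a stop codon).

residue 1: M -> AUG (start codon)
residue 2: R codons sorted = AGA,AGG,CGA,CGC,CGG,CGU -> pick last = CGU
residue 3: Y codons sorted = UAC,UAU -> pick last = UAU
terminator: stop codons sorted = UAA,UAG,UGA -> pick last = UGA

Answer: mRNA: AUGCGUUAUUGA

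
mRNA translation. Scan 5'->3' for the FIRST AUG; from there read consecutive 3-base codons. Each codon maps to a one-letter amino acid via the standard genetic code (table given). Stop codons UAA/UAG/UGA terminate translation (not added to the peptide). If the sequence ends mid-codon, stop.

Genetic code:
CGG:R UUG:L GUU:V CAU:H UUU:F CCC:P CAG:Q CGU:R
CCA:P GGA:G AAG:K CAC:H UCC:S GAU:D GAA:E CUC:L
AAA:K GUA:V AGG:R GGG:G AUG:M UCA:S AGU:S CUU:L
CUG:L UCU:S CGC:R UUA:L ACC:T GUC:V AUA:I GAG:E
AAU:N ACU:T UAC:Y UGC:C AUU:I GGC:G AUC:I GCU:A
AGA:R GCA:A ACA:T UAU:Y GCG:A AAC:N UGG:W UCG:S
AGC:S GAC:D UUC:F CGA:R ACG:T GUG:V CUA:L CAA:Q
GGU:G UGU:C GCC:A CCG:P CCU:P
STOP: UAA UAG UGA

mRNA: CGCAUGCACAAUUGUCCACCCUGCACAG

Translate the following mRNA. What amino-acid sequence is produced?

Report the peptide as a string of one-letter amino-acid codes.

Answer: MHNCPPCT

Derivation:
start AUG at pos 3
pos 3: AUG -> M; peptide=M
pos 6: CAC -> H; peptide=MH
pos 9: AAU -> N; peptide=MHN
pos 12: UGU -> C; peptide=MHNC
pos 15: CCA -> P; peptide=MHNCP
pos 18: CCC -> P; peptide=MHNCPP
pos 21: UGC -> C; peptide=MHNCPPC
pos 24: ACA -> T; peptide=MHNCPPCT
pos 27: only 1 nt remain (<3), stop (end of mRNA)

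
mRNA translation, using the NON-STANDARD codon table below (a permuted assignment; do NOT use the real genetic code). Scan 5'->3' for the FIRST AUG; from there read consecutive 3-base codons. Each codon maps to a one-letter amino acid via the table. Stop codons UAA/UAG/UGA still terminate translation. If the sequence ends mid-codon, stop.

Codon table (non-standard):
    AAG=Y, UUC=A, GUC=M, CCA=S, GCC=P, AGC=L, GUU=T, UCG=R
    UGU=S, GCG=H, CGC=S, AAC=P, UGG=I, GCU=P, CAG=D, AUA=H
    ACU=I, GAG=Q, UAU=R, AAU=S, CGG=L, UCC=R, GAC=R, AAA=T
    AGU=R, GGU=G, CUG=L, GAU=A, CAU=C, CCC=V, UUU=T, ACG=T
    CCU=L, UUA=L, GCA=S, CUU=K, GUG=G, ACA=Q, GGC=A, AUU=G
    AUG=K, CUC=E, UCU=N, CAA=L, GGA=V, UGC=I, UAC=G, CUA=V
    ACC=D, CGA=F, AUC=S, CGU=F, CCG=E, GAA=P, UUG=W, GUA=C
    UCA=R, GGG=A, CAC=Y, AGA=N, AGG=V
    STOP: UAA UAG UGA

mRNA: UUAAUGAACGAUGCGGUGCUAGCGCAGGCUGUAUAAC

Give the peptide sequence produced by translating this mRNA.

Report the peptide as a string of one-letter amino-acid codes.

Answer: KPAHGVHDPC

Derivation:
start AUG at pos 3
pos 3: AUG -> K; peptide=K
pos 6: AAC -> P; peptide=KP
pos 9: GAU -> A; peptide=KPA
pos 12: GCG -> H; peptide=KPAH
pos 15: GUG -> G; peptide=KPAHG
pos 18: CUA -> V; peptide=KPAHGV
pos 21: GCG -> H; peptide=KPAHGVH
pos 24: CAG -> D; peptide=KPAHGVHD
pos 27: GCU -> P; peptide=KPAHGVHDP
pos 30: GUA -> C; peptide=KPAHGVHDPC
pos 33: UAA -> STOP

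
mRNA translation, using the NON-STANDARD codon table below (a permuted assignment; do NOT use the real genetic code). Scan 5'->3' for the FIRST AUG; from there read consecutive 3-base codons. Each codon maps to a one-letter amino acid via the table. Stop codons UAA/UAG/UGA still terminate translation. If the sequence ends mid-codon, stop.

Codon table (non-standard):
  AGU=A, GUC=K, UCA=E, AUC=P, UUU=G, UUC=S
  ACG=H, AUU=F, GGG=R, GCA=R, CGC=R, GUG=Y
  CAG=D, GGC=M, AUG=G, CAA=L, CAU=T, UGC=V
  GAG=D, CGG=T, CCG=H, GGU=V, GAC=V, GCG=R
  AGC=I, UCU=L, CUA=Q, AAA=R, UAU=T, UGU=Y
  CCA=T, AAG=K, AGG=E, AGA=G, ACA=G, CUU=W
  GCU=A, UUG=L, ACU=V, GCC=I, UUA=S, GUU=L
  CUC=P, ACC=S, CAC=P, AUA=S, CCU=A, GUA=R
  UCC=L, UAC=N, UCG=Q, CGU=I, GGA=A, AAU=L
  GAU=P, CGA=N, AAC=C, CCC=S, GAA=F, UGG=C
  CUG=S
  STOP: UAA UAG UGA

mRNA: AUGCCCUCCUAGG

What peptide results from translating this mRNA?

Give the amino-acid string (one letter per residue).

Answer: GSL

Derivation:
start AUG at pos 0
pos 0: AUG -> G; peptide=G
pos 3: CCC -> S; peptide=GS
pos 6: UCC -> L; peptide=GSL
pos 9: UAG -> STOP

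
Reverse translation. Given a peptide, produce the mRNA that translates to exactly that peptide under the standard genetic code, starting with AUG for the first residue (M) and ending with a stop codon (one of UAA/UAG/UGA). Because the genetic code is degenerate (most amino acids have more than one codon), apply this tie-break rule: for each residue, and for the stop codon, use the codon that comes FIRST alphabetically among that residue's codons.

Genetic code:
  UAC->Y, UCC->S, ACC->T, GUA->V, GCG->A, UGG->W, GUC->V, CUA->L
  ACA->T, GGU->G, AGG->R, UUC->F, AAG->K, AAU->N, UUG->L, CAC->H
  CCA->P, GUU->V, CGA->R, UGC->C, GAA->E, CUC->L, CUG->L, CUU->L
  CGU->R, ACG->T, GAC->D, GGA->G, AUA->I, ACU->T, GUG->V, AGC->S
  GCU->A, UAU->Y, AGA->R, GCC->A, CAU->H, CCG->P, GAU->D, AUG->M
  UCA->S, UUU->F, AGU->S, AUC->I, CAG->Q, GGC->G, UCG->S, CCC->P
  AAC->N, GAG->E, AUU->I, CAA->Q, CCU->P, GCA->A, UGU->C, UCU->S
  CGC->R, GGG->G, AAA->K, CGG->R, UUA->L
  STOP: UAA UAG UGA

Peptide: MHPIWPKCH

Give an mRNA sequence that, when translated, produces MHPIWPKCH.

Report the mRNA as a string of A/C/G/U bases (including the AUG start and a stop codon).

residue 1: M -> AUG (start codon)
residue 2: H codons sorted = CAC,CAU -> pick first = CAC
residue 3: P codons sorted = CCA,CCC,CCG,CCU -> pick first = CCA
residue 4: I codons sorted = AUA,AUC,AUU -> pick first = AUA
residue 5: W -> UGG (only codon)
residue 6: P codons sorted = CCA,CCC,CCG,CCU -> pick first = CCA
residue 7: K codons sorted = AAA,AAG -> pick first = AAA
residue 8: C codons sorted = UGC,UGU -> pick first = UGC
residue 9: H codons sorted = CAC,CAU -> pick first = CAC
terminator: stop codons sorted = UAA,UAG,UGA -> pick first = UAA

Answer: mRNA: AUGCACCCAAUAUGGCCAAAAUGCCACUAA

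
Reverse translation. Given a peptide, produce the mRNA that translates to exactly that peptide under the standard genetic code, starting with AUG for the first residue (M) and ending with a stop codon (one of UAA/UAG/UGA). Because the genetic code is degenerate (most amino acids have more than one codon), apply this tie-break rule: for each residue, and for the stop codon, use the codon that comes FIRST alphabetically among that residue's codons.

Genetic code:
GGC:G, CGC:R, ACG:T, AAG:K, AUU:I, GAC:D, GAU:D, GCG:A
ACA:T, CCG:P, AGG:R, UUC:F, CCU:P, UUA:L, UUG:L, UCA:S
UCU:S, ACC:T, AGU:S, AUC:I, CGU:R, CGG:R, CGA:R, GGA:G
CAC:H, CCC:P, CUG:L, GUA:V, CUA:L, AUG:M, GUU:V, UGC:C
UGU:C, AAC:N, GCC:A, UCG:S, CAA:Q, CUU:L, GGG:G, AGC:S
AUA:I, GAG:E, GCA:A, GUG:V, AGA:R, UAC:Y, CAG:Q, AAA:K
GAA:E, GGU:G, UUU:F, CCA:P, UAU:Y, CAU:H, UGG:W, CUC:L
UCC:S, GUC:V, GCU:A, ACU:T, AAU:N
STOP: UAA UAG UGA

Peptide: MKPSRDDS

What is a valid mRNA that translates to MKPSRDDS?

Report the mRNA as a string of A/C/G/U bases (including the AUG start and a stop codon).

Answer: mRNA: AUGAAACCAAGCAGAGACGACAGCUAA

Derivation:
residue 1: M -> AUG (start codon)
residue 2: K codons sorted = AAA,AAG -> pick first = AAA
residue 3: P codons sorted = CCA,CCC,CCG,CCU -> pick first = CCA
residue 4: S codons sorted = AGC,AGU,UCA,UCC,UCG,UCU -> pick first = AGC
residue 5: R codons sorted = AGA,AGG,CGA,CGC,CGG,CGU -> pick first = AGA
residue 6: D codons sorted = GAC,GAU -> pick first = GAC
residue 7: D codons sorted = GAC,GAU -> pick first = GAC
residue 8: S codons sorted = AGC,AGU,UCA,UCC,UCG,UCU -> pick first = AGC
terminator: stop codons sorted = UAA,UAG,UGA -> pick first = UAA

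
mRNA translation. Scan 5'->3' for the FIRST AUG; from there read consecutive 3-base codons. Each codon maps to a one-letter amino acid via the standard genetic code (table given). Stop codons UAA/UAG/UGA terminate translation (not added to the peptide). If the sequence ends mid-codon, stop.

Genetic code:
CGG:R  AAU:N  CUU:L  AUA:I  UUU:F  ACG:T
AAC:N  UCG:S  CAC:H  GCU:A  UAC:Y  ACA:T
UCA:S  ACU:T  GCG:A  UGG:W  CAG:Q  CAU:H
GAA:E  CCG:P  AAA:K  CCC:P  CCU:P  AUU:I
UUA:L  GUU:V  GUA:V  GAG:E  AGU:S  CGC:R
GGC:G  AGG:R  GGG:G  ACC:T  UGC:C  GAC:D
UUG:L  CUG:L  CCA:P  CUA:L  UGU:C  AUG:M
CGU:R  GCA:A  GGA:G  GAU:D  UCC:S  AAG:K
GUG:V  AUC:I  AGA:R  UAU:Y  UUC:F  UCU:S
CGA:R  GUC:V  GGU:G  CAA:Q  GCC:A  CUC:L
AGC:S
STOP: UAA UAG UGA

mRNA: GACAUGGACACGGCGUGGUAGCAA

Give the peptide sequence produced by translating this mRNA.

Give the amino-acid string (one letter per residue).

Answer: MDTAW

Derivation:
start AUG at pos 3
pos 3: AUG -> M; peptide=M
pos 6: GAC -> D; peptide=MD
pos 9: ACG -> T; peptide=MDT
pos 12: GCG -> A; peptide=MDTA
pos 15: UGG -> W; peptide=MDTAW
pos 18: UAG -> STOP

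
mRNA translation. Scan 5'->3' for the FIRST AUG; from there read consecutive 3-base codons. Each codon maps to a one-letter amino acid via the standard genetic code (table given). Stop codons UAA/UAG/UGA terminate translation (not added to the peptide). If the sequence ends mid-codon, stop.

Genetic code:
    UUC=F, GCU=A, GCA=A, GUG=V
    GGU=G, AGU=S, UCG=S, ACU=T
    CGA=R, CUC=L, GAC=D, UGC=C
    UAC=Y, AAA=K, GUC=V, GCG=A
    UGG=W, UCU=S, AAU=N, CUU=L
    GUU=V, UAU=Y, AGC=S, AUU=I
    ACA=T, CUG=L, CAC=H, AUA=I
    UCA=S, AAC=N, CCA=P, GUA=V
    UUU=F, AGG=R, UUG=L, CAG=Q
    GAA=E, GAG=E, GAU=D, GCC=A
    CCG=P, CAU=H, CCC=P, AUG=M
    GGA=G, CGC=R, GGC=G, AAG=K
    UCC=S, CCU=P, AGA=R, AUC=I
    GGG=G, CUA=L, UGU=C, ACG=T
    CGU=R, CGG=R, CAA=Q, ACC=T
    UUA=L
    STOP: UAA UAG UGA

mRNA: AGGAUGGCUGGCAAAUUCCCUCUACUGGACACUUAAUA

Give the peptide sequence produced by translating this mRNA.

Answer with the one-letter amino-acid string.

start AUG at pos 3
pos 3: AUG -> M; peptide=M
pos 6: GCU -> A; peptide=MA
pos 9: GGC -> G; peptide=MAG
pos 12: AAA -> K; peptide=MAGK
pos 15: UUC -> F; peptide=MAGKF
pos 18: CCU -> P; peptide=MAGKFP
pos 21: CUA -> L; peptide=MAGKFPL
pos 24: CUG -> L; peptide=MAGKFPLL
pos 27: GAC -> D; peptide=MAGKFPLLD
pos 30: ACU -> T; peptide=MAGKFPLLDT
pos 33: UAA -> STOP

Answer: MAGKFPLLDT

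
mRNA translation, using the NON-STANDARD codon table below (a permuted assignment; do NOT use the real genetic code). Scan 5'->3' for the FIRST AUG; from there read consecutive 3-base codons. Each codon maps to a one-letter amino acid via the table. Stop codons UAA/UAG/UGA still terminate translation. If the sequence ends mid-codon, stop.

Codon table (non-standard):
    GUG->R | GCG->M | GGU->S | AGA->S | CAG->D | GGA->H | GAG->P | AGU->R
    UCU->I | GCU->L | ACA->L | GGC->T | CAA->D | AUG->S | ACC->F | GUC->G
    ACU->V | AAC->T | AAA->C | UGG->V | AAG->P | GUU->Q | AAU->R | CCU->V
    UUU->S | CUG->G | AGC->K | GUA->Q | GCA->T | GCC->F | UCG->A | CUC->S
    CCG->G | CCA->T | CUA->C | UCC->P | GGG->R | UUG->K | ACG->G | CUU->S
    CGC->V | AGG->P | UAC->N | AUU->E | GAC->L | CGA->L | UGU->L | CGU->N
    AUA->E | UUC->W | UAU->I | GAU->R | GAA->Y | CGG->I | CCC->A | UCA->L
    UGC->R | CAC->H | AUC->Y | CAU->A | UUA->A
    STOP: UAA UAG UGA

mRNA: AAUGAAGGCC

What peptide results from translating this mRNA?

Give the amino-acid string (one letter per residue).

start AUG at pos 1
pos 1: AUG -> S; peptide=S
pos 4: AAG -> P; peptide=SP
pos 7: GCC -> F; peptide=SPF
pos 10: only 0 nt remain (<3), stop (end of mRNA)

Answer: SPF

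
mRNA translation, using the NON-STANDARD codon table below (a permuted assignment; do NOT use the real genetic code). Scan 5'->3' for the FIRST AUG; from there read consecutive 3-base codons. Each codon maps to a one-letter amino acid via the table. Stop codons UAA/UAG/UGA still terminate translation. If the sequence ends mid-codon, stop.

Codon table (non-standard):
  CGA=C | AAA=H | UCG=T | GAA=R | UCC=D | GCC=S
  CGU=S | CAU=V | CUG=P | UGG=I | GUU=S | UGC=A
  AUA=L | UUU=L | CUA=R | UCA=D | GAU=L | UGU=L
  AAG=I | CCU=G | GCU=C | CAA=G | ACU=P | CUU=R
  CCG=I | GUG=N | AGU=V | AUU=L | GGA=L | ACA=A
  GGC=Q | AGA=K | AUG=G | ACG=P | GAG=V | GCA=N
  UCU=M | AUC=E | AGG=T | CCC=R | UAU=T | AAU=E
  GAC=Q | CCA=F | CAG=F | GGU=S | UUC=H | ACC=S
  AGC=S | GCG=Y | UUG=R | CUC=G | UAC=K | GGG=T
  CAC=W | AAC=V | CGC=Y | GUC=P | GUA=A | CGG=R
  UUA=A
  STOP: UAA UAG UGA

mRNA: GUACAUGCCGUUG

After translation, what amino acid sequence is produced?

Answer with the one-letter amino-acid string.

start AUG at pos 4
pos 4: AUG -> G; peptide=G
pos 7: CCG -> I; peptide=GI
pos 10: UUG -> R; peptide=GIR
pos 13: only 0 nt remain (<3), stop (end of mRNA)

Answer: GIR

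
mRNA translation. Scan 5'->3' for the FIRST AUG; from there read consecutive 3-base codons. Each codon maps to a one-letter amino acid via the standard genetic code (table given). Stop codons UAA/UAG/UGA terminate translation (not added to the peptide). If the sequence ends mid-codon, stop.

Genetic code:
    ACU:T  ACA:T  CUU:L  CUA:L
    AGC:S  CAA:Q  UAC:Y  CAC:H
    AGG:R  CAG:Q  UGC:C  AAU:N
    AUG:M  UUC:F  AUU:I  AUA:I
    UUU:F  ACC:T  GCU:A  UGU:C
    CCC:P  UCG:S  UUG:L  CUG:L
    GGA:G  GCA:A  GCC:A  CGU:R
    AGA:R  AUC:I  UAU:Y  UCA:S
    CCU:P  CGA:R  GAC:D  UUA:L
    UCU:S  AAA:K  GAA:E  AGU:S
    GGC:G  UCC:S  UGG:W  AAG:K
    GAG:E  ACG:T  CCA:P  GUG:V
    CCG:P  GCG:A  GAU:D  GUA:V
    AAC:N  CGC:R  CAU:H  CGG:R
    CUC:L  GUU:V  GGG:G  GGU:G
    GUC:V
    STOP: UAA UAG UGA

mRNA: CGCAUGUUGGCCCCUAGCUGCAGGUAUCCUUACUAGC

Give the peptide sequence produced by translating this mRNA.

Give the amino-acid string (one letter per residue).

Answer: MLAPSCRYPY

Derivation:
start AUG at pos 3
pos 3: AUG -> M; peptide=M
pos 6: UUG -> L; peptide=ML
pos 9: GCC -> A; peptide=MLA
pos 12: CCU -> P; peptide=MLAP
pos 15: AGC -> S; peptide=MLAPS
pos 18: UGC -> C; peptide=MLAPSC
pos 21: AGG -> R; peptide=MLAPSCR
pos 24: UAU -> Y; peptide=MLAPSCRY
pos 27: CCU -> P; peptide=MLAPSCRYP
pos 30: UAC -> Y; peptide=MLAPSCRYPY
pos 33: UAG -> STOP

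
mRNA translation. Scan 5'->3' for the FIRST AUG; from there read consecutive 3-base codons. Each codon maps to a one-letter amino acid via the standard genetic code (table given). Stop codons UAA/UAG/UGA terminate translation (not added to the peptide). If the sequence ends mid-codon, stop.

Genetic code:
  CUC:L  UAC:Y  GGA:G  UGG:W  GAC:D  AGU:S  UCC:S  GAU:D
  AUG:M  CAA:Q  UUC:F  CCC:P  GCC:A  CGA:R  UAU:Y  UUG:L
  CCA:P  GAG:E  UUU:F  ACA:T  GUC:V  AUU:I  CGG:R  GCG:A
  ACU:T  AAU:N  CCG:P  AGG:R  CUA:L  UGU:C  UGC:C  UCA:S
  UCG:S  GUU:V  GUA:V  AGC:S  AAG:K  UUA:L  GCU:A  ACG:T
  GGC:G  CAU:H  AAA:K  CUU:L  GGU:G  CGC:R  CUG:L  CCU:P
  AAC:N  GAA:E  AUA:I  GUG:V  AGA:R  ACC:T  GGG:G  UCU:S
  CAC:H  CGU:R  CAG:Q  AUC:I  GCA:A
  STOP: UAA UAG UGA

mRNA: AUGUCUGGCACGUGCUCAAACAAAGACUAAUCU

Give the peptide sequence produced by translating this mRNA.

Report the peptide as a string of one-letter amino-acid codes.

Answer: MSGTCSNKD

Derivation:
start AUG at pos 0
pos 0: AUG -> M; peptide=M
pos 3: UCU -> S; peptide=MS
pos 6: GGC -> G; peptide=MSG
pos 9: ACG -> T; peptide=MSGT
pos 12: UGC -> C; peptide=MSGTC
pos 15: UCA -> S; peptide=MSGTCS
pos 18: AAC -> N; peptide=MSGTCSN
pos 21: AAA -> K; peptide=MSGTCSNK
pos 24: GAC -> D; peptide=MSGTCSNKD
pos 27: UAA -> STOP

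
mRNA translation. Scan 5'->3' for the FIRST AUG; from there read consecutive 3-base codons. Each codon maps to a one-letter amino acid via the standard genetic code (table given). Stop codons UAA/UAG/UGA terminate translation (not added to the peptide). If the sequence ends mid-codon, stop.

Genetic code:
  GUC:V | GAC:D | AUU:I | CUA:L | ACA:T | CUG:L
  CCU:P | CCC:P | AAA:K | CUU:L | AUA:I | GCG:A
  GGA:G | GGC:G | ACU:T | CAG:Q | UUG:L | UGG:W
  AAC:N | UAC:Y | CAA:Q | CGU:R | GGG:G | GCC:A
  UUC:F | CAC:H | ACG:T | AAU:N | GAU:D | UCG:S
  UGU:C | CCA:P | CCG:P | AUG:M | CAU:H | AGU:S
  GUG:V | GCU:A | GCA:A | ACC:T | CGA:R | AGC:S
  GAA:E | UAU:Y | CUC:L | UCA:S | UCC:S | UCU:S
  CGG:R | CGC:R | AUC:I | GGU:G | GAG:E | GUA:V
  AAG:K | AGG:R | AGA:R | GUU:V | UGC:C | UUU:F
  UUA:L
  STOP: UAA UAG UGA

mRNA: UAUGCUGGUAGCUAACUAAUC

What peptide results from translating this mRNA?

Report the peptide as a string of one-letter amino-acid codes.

start AUG at pos 1
pos 1: AUG -> M; peptide=M
pos 4: CUG -> L; peptide=ML
pos 7: GUA -> V; peptide=MLV
pos 10: GCU -> A; peptide=MLVA
pos 13: AAC -> N; peptide=MLVAN
pos 16: UAA -> STOP

Answer: MLVAN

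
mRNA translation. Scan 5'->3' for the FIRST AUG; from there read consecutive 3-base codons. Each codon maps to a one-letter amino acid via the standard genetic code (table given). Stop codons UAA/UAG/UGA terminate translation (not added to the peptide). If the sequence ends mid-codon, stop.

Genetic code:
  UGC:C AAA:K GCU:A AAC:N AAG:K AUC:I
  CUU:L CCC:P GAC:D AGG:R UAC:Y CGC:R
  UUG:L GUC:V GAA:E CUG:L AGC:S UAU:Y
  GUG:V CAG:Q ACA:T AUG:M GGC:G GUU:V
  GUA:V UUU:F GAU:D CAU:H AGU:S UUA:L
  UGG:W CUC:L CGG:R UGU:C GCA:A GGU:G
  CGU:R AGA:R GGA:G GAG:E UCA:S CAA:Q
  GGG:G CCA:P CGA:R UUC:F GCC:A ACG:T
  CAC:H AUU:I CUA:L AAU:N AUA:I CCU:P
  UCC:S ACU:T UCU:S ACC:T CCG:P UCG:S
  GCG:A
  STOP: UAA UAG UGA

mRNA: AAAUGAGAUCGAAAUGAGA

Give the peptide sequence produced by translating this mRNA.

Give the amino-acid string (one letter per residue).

start AUG at pos 2
pos 2: AUG -> M; peptide=M
pos 5: AGA -> R; peptide=MR
pos 8: UCG -> S; peptide=MRS
pos 11: AAA -> K; peptide=MRSK
pos 14: UGA -> STOP

Answer: MRSK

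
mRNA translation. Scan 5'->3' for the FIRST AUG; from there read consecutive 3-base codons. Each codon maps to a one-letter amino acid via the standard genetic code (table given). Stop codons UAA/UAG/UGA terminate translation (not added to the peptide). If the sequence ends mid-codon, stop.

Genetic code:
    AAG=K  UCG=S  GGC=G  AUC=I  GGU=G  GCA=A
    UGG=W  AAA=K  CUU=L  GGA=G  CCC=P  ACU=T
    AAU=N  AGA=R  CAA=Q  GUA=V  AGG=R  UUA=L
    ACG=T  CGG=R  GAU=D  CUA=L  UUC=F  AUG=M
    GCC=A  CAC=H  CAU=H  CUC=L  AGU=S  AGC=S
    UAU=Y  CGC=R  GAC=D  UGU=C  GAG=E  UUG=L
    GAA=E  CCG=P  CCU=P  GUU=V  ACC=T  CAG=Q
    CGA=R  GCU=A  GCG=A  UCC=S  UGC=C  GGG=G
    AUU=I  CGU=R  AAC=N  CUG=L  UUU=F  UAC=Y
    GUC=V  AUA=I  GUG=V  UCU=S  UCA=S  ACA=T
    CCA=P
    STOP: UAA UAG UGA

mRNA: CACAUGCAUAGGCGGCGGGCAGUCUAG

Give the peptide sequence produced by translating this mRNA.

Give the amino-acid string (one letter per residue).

start AUG at pos 3
pos 3: AUG -> M; peptide=M
pos 6: CAU -> H; peptide=MH
pos 9: AGG -> R; peptide=MHR
pos 12: CGG -> R; peptide=MHRR
pos 15: CGG -> R; peptide=MHRRR
pos 18: GCA -> A; peptide=MHRRRA
pos 21: GUC -> V; peptide=MHRRRAV
pos 24: UAG -> STOP

Answer: MHRRRAV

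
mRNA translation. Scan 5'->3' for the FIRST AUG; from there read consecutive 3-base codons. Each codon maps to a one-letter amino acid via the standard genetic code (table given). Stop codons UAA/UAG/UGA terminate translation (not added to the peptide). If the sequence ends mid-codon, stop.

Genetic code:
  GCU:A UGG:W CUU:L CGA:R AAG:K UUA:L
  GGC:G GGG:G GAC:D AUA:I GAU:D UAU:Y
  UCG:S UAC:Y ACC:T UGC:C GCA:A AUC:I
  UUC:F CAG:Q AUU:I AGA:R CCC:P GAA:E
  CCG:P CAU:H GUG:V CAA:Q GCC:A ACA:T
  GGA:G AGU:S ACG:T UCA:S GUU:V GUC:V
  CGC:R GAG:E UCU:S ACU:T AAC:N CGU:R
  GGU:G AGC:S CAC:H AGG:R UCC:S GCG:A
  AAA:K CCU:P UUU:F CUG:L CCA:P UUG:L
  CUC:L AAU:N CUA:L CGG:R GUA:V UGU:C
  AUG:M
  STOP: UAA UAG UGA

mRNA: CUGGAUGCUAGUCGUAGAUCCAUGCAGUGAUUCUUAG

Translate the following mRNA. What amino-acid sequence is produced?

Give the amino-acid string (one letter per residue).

Answer: MLVVDPCSDS

Derivation:
start AUG at pos 4
pos 4: AUG -> M; peptide=M
pos 7: CUA -> L; peptide=ML
pos 10: GUC -> V; peptide=MLV
pos 13: GUA -> V; peptide=MLVV
pos 16: GAU -> D; peptide=MLVVD
pos 19: CCA -> P; peptide=MLVVDP
pos 22: UGC -> C; peptide=MLVVDPC
pos 25: AGU -> S; peptide=MLVVDPCS
pos 28: GAU -> D; peptide=MLVVDPCSD
pos 31: UCU -> S; peptide=MLVVDPCSDS
pos 34: UAG -> STOP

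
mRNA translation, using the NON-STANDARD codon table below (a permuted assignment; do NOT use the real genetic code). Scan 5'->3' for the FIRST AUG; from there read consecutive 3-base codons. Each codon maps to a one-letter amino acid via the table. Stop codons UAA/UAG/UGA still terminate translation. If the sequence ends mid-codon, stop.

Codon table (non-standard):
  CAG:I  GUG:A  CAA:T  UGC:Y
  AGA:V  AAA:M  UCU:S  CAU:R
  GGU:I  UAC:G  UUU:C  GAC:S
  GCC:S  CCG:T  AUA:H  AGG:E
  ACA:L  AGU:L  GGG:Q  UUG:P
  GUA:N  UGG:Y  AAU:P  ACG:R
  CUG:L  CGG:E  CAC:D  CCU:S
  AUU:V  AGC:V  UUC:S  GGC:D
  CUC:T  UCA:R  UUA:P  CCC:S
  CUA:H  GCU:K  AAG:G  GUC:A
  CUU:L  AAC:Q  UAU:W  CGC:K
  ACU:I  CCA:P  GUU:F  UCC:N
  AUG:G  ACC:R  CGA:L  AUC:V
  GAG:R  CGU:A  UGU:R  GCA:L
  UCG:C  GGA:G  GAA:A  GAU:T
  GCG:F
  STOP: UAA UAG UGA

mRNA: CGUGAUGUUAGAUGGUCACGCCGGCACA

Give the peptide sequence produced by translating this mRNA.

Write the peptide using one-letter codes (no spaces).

Answer: GPTIDSDL

Derivation:
start AUG at pos 4
pos 4: AUG -> G; peptide=G
pos 7: UUA -> P; peptide=GP
pos 10: GAU -> T; peptide=GPT
pos 13: GGU -> I; peptide=GPTI
pos 16: CAC -> D; peptide=GPTID
pos 19: GCC -> S; peptide=GPTIDS
pos 22: GGC -> D; peptide=GPTIDSD
pos 25: ACA -> L; peptide=GPTIDSDL
pos 28: only 0 nt remain (<3), stop (end of mRNA)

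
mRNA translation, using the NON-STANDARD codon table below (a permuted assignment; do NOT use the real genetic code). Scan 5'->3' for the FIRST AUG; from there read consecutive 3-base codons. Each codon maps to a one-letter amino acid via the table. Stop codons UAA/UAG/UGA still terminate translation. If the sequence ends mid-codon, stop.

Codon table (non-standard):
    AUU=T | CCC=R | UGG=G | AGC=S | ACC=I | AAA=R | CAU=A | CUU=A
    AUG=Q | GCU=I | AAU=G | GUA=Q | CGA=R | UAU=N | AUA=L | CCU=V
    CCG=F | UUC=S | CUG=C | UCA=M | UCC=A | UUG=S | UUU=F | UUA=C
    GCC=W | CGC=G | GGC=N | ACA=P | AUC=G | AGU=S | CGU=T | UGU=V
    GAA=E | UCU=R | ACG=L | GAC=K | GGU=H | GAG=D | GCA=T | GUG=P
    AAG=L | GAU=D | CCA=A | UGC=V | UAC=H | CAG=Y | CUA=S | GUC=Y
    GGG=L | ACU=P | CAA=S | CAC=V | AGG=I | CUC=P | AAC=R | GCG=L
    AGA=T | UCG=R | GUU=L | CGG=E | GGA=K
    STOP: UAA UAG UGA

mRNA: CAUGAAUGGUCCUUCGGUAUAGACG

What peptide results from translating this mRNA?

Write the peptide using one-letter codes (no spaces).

Answer: QGHVRQ

Derivation:
start AUG at pos 1
pos 1: AUG -> Q; peptide=Q
pos 4: AAU -> G; peptide=QG
pos 7: GGU -> H; peptide=QGH
pos 10: CCU -> V; peptide=QGHV
pos 13: UCG -> R; peptide=QGHVR
pos 16: GUA -> Q; peptide=QGHVRQ
pos 19: UAG -> STOP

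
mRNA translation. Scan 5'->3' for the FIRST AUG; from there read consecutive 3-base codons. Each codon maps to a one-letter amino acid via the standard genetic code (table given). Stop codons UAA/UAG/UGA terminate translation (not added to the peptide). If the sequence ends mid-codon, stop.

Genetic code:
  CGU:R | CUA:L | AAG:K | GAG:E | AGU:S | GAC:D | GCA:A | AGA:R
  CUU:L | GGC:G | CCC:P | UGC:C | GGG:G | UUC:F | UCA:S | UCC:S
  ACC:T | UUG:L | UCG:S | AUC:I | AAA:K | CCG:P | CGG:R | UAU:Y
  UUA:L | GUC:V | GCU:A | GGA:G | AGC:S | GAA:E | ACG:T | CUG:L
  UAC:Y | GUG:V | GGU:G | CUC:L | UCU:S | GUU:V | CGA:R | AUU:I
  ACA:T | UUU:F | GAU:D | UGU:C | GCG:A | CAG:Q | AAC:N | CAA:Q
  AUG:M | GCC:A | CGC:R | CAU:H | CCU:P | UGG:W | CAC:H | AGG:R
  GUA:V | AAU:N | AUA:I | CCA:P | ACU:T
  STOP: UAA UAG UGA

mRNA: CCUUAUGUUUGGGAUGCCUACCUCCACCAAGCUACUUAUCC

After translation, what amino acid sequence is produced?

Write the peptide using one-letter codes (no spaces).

Answer: MFGMPTSTKLLI

Derivation:
start AUG at pos 4
pos 4: AUG -> M; peptide=M
pos 7: UUU -> F; peptide=MF
pos 10: GGG -> G; peptide=MFG
pos 13: AUG -> M; peptide=MFGM
pos 16: CCU -> P; peptide=MFGMP
pos 19: ACC -> T; peptide=MFGMPT
pos 22: UCC -> S; peptide=MFGMPTS
pos 25: ACC -> T; peptide=MFGMPTST
pos 28: AAG -> K; peptide=MFGMPTSTK
pos 31: CUA -> L; peptide=MFGMPTSTKL
pos 34: CUU -> L; peptide=MFGMPTSTKLL
pos 37: AUC -> I; peptide=MFGMPTSTKLLI
pos 40: only 1 nt remain (<3), stop (end of mRNA)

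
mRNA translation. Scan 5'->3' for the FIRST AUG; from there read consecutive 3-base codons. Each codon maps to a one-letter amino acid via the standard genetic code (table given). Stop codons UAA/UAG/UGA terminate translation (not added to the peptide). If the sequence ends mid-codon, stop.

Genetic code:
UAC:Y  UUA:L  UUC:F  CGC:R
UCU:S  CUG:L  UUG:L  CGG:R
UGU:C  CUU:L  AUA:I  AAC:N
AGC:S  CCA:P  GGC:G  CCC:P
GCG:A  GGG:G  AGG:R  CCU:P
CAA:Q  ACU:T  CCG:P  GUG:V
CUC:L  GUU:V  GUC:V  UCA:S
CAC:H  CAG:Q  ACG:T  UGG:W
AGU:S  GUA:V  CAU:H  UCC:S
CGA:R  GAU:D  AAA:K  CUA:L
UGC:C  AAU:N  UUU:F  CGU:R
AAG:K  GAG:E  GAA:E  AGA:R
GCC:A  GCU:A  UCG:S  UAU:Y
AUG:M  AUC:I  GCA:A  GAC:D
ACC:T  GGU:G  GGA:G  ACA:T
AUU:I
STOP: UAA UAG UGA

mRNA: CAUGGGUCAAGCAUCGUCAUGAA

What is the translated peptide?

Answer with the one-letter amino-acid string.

Answer: MGQASS

Derivation:
start AUG at pos 1
pos 1: AUG -> M; peptide=M
pos 4: GGU -> G; peptide=MG
pos 7: CAA -> Q; peptide=MGQ
pos 10: GCA -> A; peptide=MGQA
pos 13: UCG -> S; peptide=MGQAS
pos 16: UCA -> S; peptide=MGQASS
pos 19: UGA -> STOP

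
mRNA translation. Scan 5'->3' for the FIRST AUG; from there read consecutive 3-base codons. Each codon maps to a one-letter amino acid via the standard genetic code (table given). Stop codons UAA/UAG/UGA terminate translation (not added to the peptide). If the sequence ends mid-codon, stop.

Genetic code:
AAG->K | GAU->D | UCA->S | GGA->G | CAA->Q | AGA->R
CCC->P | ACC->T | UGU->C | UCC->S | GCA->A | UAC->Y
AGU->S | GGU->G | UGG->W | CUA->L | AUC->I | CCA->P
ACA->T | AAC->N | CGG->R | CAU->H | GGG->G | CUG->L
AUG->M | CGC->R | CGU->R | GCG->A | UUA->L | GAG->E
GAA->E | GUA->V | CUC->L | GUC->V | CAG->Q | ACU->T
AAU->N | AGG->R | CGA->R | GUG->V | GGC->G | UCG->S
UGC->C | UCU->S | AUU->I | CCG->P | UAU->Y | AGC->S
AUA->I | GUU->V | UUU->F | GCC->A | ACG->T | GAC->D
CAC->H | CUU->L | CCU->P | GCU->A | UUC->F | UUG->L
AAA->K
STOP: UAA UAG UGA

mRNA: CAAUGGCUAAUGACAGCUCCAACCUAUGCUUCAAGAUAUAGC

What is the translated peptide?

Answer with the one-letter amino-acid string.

Answer: MANDSSNLCFKI

Derivation:
start AUG at pos 2
pos 2: AUG -> M; peptide=M
pos 5: GCU -> A; peptide=MA
pos 8: AAU -> N; peptide=MAN
pos 11: GAC -> D; peptide=MAND
pos 14: AGC -> S; peptide=MANDS
pos 17: UCC -> S; peptide=MANDSS
pos 20: AAC -> N; peptide=MANDSSN
pos 23: CUA -> L; peptide=MANDSSNL
pos 26: UGC -> C; peptide=MANDSSNLC
pos 29: UUC -> F; peptide=MANDSSNLCF
pos 32: AAG -> K; peptide=MANDSSNLCFK
pos 35: AUA -> I; peptide=MANDSSNLCFKI
pos 38: UAG -> STOP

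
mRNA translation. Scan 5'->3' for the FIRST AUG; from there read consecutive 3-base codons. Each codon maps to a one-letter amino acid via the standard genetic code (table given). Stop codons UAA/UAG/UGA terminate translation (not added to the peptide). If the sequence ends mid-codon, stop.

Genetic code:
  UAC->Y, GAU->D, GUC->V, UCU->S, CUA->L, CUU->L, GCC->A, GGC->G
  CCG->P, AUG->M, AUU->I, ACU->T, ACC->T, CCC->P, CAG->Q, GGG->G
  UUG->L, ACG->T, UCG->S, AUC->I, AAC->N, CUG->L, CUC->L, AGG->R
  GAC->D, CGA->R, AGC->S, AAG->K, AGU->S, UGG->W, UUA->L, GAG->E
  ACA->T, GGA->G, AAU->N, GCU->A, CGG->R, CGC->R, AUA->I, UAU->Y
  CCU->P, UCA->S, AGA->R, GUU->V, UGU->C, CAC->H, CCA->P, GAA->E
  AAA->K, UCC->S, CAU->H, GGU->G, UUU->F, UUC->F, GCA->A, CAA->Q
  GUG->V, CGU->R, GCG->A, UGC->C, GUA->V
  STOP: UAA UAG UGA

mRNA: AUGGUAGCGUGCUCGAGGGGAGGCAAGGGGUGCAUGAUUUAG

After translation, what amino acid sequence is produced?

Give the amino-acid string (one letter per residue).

start AUG at pos 0
pos 0: AUG -> M; peptide=M
pos 3: GUA -> V; peptide=MV
pos 6: GCG -> A; peptide=MVA
pos 9: UGC -> C; peptide=MVAC
pos 12: UCG -> S; peptide=MVACS
pos 15: AGG -> R; peptide=MVACSR
pos 18: GGA -> G; peptide=MVACSRG
pos 21: GGC -> G; peptide=MVACSRGG
pos 24: AAG -> K; peptide=MVACSRGGK
pos 27: GGG -> G; peptide=MVACSRGGKG
pos 30: UGC -> C; peptide=MVACSRGGKGC
pos 33: AUG -> M; peptide=MVACSRGGKGCM
pos 36: AUU -> I; peptide=MVACSRGGKGCMI
pos 39: UAG -> STOP

Answer: MVACSRGGKGCMI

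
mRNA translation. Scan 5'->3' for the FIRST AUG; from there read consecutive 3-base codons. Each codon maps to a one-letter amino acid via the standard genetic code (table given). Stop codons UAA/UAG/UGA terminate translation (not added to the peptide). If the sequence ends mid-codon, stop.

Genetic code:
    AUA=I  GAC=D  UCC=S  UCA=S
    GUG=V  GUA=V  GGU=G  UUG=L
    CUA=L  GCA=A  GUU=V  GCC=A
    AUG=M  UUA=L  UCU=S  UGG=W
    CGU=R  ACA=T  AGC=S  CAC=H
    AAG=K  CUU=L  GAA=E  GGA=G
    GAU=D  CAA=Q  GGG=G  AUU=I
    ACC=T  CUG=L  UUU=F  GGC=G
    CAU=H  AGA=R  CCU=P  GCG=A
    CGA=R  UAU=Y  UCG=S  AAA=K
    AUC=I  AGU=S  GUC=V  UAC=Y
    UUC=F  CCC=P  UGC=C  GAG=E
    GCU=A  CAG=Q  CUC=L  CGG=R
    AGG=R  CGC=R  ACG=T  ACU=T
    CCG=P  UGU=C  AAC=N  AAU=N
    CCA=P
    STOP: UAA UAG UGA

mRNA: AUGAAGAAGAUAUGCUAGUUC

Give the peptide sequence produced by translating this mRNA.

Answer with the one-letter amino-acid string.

Answer: MKKIC

Derivation:
start AUG at pos 0
pos 0: AUG -> M; peptide=M
pos 3: AAG -> K; peptide=MK
pos 6: AAG -> K; peptide=MKK
pos 9: AUA -> I; peptide=MKKI
pos 12: UGC -> C; peptide=MKKIC
pos 15: UAG -> STOP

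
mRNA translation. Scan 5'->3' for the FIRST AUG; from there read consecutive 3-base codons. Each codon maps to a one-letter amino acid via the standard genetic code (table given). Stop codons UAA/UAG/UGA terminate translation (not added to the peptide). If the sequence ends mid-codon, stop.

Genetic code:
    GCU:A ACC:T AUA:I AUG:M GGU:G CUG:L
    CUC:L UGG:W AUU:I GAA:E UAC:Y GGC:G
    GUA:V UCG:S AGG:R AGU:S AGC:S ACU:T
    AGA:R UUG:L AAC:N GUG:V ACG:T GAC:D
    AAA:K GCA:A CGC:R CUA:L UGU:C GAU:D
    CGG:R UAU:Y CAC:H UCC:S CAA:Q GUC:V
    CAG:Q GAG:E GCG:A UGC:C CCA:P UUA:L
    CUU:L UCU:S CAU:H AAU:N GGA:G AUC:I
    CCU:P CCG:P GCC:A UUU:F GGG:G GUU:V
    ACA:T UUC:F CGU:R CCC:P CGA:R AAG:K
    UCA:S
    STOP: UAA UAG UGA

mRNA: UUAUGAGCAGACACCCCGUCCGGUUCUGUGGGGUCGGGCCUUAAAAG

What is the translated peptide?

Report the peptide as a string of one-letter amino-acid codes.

start AUG at pos 2
pos 2: AUG -> M; peptide=M
pos 5: AGC -> S; peptide=MS
pos 8: AGA -> R; peptide=MSR
pos 11: CAC -> H; peptide=MSRH
pos 14: CCC -> P; peptide=MSRHP
pos 17: GUC -> V; peptide=MSRHPV
pos 20: CGG -> R; peptide=MSRHPVR
pos 23: UUC -> F; peptide=MSRHPVRF
pos 26: UGU -> C; peptide=MSRHPVRFC
pos 29: GGG -> G; peptide=MSRHPVRFCG
pos 32: GUC -> V; peptide=MSRHPVRFCGV
pos 35: GGG -> G; peptide=MSRHPVRFCGVG
pos 38: CCU -> P; peptide=MSRHPVRFCGVGP
pos 41: UAA -> STOP

Answer: MSRHPVRFCGVGP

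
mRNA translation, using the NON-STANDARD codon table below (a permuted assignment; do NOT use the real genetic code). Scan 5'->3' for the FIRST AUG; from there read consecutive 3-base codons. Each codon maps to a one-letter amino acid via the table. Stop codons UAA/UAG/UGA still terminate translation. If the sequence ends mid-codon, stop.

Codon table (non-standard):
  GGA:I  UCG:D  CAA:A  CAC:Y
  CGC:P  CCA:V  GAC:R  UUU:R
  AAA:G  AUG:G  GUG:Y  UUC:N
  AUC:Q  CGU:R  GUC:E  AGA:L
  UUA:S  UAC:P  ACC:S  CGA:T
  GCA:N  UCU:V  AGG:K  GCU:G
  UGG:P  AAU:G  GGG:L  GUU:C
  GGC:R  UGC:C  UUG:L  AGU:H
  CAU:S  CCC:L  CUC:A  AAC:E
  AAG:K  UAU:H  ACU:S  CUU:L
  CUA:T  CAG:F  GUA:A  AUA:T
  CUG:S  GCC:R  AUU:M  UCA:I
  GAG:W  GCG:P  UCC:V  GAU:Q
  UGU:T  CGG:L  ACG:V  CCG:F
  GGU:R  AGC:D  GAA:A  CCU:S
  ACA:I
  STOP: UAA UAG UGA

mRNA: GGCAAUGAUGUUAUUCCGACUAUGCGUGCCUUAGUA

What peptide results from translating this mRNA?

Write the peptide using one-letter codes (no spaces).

Answer: GGSNTTCYS

Derivation:
start AUG at pos 4
pos 4: AUG -> G; peptide=G
pos 7: AUG -> G; peptide=GG
pos 10: UUA -> S; peptide=GGS
pos 13: UUC -> N; peptide=GGSN
pos 16: CGA -> T; peptide=GGSNT
pos 19: CUA -> T; peptide=GGSNTT
pos 22: UGC -> C; peptide=GGSNTTC
pos 25: GUG -> Y; peptide=GGSNTTCY
pos 28: CCU -> S; peptide=GGSNTTCYS
pos 31: UAG -> STOP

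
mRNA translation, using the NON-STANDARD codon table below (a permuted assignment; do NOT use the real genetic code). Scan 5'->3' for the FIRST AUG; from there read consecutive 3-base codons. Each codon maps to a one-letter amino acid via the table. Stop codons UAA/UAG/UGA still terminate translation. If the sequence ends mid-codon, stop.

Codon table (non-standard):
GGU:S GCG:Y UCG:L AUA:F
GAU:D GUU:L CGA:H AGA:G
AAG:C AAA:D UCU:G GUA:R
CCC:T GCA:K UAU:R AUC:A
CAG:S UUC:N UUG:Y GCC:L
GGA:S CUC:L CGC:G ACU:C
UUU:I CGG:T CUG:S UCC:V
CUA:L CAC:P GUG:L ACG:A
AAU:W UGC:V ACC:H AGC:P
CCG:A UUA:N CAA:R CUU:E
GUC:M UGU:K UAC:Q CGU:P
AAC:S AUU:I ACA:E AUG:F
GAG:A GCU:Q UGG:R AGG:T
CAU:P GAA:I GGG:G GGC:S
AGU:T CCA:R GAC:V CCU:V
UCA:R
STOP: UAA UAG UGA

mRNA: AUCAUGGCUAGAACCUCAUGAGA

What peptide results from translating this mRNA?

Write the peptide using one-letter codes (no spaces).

start AUG at pos 3
pos 3: AUG -> F; peptide=F
pos 6: GCU -> Q; peptide=FQ
pos 9: AGA -> G; peptide=FQG
pos 12: ACC -> H; peptide=FQGH
pos 15: UCA -> R; peptide=FQGHR
pos 18: UGA -> STOP

Answer: FQGHR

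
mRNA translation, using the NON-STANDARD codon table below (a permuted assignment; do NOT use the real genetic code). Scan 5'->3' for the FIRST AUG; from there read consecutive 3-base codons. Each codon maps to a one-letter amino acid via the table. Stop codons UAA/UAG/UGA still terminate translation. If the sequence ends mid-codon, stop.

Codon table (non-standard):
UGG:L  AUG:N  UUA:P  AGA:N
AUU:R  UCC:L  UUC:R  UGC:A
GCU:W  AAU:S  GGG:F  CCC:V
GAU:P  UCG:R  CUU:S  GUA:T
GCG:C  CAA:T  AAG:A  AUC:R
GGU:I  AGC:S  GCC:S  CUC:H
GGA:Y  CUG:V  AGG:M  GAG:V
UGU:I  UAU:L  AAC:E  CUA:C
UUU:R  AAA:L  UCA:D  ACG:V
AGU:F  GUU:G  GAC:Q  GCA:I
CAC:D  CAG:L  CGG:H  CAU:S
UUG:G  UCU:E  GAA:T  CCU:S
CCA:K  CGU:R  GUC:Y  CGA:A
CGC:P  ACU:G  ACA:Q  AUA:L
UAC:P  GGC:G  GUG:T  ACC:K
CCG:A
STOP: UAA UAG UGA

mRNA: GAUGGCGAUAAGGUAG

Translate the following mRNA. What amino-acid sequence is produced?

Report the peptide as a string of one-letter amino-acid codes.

start AUG at pos 1
pos 1: AUG -> N; peptide=N
pos 4: GCG -> C; peptide=NC
pos 7: AUA -> L; peptide=NCL
pos 10: AGG -> M; peptide=NCLM
pos 13: UAG -> STOP

Answer: NCLM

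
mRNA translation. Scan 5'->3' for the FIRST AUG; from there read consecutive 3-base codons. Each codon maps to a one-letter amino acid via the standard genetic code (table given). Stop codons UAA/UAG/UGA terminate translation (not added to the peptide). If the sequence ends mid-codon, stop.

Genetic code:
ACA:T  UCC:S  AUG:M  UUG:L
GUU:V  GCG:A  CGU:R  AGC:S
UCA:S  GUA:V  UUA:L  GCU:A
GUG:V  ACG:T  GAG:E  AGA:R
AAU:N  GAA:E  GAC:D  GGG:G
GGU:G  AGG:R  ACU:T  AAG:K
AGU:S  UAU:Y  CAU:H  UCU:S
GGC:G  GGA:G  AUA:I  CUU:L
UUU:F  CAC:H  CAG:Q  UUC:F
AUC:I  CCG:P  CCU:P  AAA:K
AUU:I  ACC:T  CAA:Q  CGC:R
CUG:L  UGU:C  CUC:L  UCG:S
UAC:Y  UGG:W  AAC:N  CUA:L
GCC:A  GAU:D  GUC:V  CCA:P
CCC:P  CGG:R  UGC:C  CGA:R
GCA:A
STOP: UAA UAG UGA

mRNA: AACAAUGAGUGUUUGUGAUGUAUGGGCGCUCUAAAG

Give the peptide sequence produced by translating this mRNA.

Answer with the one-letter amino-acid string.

start AUG at pos 4
pos 4: AUG -> M; peptide=M
pos 7: AGU -> S; peptide=MS
pos 10: GUU -> V; peptide=MSV
pos 13: UGU -> C; peptide=MSVC
pos 16: GAU -> D; peptide=MSVCD
pos 19: GUA -> V; peptide=MSVCDV
pos 22: UGG -> W; peptide=MSVCDVW
pos 25: GCG -> A; peptide=MSVCDVWA
pos 28: CUC -> L; peptide=MSVCDVWAL
pos 31: UAA -> STOP

Answer: MSVCDVWAL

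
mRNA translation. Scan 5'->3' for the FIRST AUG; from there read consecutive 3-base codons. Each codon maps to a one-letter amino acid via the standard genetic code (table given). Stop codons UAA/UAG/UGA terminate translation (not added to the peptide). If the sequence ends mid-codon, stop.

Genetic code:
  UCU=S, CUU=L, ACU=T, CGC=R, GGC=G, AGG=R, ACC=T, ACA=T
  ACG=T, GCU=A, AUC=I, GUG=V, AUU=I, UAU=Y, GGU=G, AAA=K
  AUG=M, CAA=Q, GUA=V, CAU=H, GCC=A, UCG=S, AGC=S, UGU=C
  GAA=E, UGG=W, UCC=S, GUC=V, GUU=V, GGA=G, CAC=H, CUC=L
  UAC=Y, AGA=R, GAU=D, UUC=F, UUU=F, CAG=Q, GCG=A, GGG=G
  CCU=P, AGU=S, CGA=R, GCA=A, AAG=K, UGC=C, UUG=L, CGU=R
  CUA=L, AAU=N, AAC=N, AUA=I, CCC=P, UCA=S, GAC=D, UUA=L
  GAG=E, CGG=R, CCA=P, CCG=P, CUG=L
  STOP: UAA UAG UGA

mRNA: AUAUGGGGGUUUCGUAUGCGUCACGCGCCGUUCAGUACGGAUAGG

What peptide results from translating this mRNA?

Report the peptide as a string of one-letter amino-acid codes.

start AUG at pos 2
pos 2: AUG -> M; peptide=M
pos 5: GGG -> G; peptide=MG
pos 8: GUU -> V; peptide=MGV
pos 11: UCG -> S; peptide=MGVS
pos 14: UAU -> Y; peptide=MGVSY
pos 17: GCG -> A; peptide=MGVSYA
pos 20: UCA -> S; peptide=MGVSYAS
pos 23: CGC -> R; peptide=MGVSYASR
pos 26: GCC -> A; peptide=MGVSYASRA
pos 29: GUU -> V; peptide=MGVSYASRAV
pos 32: CAG -> Q; peptide=MGVSYASRAVQ
pos 35: UAC -> Y; peptide=MGVSYASRAVQY
pos 38: GGA -> G; peptide=MGVSYASRAVQYG
pos 41: UAG -> STOP

Answer: MGVSYASRAVQYG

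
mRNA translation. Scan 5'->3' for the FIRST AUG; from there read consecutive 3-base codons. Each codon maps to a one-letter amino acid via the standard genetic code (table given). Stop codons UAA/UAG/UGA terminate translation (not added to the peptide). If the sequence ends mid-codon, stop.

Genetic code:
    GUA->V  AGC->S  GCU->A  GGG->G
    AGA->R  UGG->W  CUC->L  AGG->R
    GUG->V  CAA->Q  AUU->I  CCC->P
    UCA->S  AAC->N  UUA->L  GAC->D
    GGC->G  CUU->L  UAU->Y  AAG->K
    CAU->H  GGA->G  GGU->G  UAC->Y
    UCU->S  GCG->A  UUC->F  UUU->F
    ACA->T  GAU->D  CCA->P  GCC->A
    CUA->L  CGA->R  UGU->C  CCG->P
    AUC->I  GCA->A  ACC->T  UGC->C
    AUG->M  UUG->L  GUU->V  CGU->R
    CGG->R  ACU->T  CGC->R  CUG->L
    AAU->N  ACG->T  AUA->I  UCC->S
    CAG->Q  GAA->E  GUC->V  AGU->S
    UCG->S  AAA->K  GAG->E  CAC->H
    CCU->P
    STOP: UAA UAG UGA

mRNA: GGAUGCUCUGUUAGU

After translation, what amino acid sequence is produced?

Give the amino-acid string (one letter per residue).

start AUG at pos 2
pos 2: AUG -> M; peptide=M
pos 5: CUC -> L; peptide=ML
pos 8: UGU -> C; peptide=MLC
pos 11: UAG -> STOP

Answer: MLC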